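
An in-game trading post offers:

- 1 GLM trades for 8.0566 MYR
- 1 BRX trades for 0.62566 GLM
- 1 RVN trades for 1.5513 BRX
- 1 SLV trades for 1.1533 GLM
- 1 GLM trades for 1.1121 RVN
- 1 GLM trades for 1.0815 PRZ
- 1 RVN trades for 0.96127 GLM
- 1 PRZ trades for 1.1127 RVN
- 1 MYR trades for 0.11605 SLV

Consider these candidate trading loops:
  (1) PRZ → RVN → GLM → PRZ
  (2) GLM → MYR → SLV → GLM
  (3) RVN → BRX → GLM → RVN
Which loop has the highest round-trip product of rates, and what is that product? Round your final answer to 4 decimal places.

(1) 1.1127 × 0.96127 × 1.0815 = 1.15678
(2) 8.0566 × 0.11605 × 1.1533 = 1.07830
(3) 1.5513 × 0.62566 × 1.1121 = 1.07939
Highest is cycle (1) at 1.1568 (>1, arbitrage).

1.1568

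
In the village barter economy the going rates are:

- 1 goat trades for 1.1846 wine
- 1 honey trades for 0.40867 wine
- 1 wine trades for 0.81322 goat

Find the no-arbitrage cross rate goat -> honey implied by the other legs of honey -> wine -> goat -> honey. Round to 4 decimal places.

3.0090

Known legs of the cycle: 0.40867 × 0.81322 = 0.3323386174
For no arbitrage the full-cycle product must be 1, so the missing rate is 1 / 0.3323386174 ≈ 3.008979.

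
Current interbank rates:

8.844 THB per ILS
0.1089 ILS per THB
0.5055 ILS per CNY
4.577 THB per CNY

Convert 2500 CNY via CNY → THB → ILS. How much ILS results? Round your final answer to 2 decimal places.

2500 CNY × 4.577 = 11442.5 THB
11442.5 THB × 0.1089 = 1246.08825 ILS

1246.09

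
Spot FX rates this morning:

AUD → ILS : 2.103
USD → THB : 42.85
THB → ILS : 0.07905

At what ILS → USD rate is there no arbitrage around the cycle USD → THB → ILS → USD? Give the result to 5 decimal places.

Known legs of the cycle: 42.85 × 0.07905 = 3.3872925
For no arbitrage the full-cycle product must be 1, so the missing rate is 1 / 3.3872925 ≈ 0.2952210.

0.29522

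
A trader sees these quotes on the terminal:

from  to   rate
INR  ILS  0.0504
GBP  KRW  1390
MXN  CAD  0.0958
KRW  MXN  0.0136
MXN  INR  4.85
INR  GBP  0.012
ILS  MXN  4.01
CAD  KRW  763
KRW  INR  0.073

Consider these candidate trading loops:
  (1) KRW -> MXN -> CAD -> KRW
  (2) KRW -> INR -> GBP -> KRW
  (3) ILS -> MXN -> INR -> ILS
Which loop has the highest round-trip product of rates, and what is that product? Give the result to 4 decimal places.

(1) 0.0136 × 0.0958 × 763 = 0.99410
(2) 0.073 × 0.012 × 1390 = 1.21764
(3) 4.01 × 4.85 × 0.0504 = 0.98020
Highest is cycle (2) at 1.2176 (>1, arbitrage).

1.2176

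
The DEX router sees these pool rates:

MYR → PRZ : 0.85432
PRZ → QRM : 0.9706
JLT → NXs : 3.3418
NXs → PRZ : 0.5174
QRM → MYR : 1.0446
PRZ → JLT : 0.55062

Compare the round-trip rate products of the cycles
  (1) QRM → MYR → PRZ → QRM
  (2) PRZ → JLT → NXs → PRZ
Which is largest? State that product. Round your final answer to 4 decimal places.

(1) 1.0446 × 0.85432 × 0.9706 = 0.86619
(2) 0.55062 × 3.3418 × 0.5174 = 0.95205
Highest is cycle (2) at 0.9520 (≤1, no arbitrage).

0.9520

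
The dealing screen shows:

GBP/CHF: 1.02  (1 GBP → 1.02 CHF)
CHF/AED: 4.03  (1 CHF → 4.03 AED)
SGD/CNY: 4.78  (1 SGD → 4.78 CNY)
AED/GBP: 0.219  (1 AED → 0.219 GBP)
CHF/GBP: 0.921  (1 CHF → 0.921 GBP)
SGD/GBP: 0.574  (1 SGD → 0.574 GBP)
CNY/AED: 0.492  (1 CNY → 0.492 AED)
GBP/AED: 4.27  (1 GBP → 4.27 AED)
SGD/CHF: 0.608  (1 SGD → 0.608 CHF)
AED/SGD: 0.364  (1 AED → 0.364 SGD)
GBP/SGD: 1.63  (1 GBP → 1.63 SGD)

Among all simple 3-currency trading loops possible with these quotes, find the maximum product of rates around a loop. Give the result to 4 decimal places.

GBP→SGD→CHF→GBP: 1.63 × 0.608 × 0.921 = 0.91275
AED→GBP→CHF→AED: 0.219 × 1.02 × 4.03 = 0.90022
AED→SGD→GBP→AED: 0.364 × 0.574 × 4.27 = 0.89216
AED→SGD→CHF→AED: 0.364 × 0.608 × 4.03 = 0.89189
AED→SGD→CNY→AED: 0.364 × 4.78 × 0.492 = 0.85604
Maximum is GBP→SGD→CHF→GBP at 0.9127; no arbitrage — every cycle loses value.

0.9127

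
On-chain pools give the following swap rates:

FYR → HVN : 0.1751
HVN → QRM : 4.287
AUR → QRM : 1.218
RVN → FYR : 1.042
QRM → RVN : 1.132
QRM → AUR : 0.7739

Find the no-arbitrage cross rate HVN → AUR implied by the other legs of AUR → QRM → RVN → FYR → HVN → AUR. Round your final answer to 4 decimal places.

3.9751

Known legs of the cycle: 1.218 × 1.132 × 1.042 × 0.1751 = 0.2515634720592
For no arbitrage the full-cycle product must be 1, so the missing rate is 1 / 0.2515634720592 ≈ 3.975140.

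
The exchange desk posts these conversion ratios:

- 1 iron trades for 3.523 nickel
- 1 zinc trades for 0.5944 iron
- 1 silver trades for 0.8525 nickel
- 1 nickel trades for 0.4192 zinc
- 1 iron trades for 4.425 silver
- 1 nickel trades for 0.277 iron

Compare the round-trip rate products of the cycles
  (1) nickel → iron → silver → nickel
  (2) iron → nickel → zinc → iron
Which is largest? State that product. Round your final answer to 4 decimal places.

1.0449

(1) 0.277 × 4.425 × 0.8525 = 1.04493
(2) 3.523 × 0.4192 × 0.5944 = 0.87783
Highest is cycle (1) at 1.0449 (>1, arbitrage).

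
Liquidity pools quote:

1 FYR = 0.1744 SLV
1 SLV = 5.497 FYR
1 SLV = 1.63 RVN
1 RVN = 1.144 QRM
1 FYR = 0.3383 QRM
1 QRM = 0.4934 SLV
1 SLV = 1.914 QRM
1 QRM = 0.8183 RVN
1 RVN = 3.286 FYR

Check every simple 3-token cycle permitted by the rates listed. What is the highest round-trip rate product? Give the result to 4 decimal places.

0.9341

RVN→FYR→SLV→RVN: 3.286 × 0.1744 × 1.63 = 0.93412
QRM→SLV→RVN→QRM: 0.4934 × 1.63 × 1.144 = 0.92005
QRM→SLV→FYR→QRM: 0.4934 × 5.497 × 0.3383 = 0.91754
QRM→RVN→FYR→QRM: 0.8183 × 3.286 × 0.3383 = 0.90967
Maximum is RVN→FYR→SLV→RVN at 0.9341; no arbitrage — every cycle loses value.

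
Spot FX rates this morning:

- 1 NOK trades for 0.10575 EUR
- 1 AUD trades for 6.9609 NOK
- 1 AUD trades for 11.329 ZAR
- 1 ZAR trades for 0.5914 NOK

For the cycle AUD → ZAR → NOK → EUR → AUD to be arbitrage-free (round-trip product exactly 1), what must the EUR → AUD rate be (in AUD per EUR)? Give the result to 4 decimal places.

Known legs of the cycle: 11.329 × 0.5914 × 0.10575 = 0.70852189095
For no arbitrage the full-cycle product must be 1, so the missing rate is 1 / 0.70852189095 ≈ 1.411389.

1.4114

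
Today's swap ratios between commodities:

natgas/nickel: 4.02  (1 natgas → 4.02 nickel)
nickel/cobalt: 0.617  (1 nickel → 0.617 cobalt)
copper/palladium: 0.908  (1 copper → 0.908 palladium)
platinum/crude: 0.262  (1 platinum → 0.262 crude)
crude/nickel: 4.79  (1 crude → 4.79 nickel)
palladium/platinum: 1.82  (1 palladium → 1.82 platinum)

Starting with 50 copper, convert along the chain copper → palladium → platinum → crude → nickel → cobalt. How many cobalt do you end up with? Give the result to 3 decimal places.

63.981

50 copper × 0.908 = 45.4 palladium
45.4 palladium × 1.82 = 82.628 platinum
82.628 platinum × 0.262 = 21.648536 crude
21.648536 crude × 4.79 = 103.69648744 nickel
103.69648744 nickel × 0.617 = 63.98073275048 cobalt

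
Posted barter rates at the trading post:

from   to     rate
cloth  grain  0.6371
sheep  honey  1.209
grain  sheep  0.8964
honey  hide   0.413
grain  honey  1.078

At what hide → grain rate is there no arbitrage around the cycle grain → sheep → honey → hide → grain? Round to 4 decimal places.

2.2342

Known legs of the cycle: 0.8964 × 1.209 × 0.413 = 0.4475877588
For no arbitrage the full-cycle product must be 1, so the missing rate is 1 / 0.4475877588 ≈ 2.234199.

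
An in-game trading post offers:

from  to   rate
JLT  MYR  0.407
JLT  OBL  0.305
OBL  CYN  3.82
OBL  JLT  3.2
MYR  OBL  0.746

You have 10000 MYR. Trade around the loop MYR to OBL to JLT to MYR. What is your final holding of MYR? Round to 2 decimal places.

9715.90

10000 MYR × 0.746 = 7460 OBL
7460 OBL × 3.2 = 23872 JLT
23872 JLT × 0.407 = 9715.904 MYR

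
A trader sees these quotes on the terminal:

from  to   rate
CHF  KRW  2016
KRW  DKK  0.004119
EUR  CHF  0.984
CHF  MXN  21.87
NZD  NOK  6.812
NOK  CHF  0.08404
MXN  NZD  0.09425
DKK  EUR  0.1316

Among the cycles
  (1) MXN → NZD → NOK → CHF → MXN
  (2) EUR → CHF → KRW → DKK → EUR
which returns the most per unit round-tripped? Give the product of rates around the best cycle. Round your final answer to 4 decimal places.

(1) 0.09425 × 6.812 × 0.08404 × 21.87 = 1.18002
(2) 0.984 × 2016 × 0.004119 × 0.1316 = 1.07531
Highest is cycle (1) at 1.1800 (>1, arbitrage).

1.1800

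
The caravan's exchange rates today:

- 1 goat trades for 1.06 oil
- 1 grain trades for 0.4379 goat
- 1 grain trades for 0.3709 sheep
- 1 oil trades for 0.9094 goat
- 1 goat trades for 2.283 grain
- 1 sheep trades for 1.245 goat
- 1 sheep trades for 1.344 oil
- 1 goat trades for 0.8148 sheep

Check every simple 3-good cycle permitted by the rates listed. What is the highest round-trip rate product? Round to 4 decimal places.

1.0542

sheep→goat→grain→sheep: 1.245 × 2.283 × 0.3709 = 1.05422
sheep→oil→goat→sheep: 1.344 × 0.9094 × 0.8148 = 0.99588
Maximum is sheep→goat→grain→sheep at 1.0542; arbitrage exists.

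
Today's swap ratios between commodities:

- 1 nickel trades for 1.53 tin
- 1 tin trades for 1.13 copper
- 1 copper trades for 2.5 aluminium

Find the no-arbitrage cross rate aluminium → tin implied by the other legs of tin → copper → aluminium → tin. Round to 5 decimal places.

Known legs of the cycle: 1.13 × 2.5 = 2.825
For no arbitrage the full-cycle product must be 1, so the missing rate is 1 / 2.825 ≈ 0.3539823.

0.35398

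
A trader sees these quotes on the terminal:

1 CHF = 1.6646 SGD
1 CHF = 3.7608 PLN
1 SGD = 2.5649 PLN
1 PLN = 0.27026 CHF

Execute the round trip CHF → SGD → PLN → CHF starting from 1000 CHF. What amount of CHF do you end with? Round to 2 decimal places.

1000 CHF × 1.6646 = 1664.6 SGD
1664.6 SGD × 2.5649 = 4269.53254 PLN
4269.53254 PLN × 0.27026 = 1153.8838642604 CHF

1153.88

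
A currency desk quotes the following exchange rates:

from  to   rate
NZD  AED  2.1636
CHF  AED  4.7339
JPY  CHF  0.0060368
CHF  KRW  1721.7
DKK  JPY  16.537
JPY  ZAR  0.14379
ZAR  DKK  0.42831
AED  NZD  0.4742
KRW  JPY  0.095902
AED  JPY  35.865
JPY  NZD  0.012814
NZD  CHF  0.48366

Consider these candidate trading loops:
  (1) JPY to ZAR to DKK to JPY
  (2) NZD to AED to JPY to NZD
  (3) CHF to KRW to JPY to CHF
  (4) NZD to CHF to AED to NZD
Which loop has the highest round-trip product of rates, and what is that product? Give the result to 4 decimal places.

(1) 0.14379 × 0.42831 × 16.537 = 1.01846
(2) 2.1636 × 35.865 × 0.012814 = 0.99433
(3) 1721.7 × 0.095902 × 0.0060368 = 0.99676
(4) 0.48366 × 4.7339 × 0.4742 = 1.08573
Highest is cycle (4) at 1.0857 (>1, arbitrage).

1.0857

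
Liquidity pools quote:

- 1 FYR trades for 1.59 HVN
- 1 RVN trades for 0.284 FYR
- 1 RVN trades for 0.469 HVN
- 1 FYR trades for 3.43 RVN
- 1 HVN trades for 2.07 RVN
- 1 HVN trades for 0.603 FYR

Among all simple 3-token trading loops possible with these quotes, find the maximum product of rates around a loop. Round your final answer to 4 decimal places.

0.9700

FYR→RVN→HVN→FYR: 3.43 × 0.469 × 0.603 = 0.97003
FYR→HVN→RVN→FYR: 1.59 × 2.07 × 0.284 = 0.93473
Maximum is FYR→RVN→HVN→FYR at 0.9700; no arbitrage — every cycle loses value.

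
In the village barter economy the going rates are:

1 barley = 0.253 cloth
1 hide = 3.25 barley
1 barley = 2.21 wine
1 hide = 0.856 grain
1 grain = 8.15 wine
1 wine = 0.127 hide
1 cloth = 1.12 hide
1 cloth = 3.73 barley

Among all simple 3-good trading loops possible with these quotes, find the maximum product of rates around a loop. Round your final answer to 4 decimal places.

0.9209

barley→cloth→hide→barley: 0.253 × 1.12 × 3.25 = 0.92092
wine→hide→barley→wine: 0.127 × 3.25 × 2.21 = 0.91218
wine→hide→grain→wine: 0.127 × 0.856 × 8.15 = 0.88600
Maximum is barley→cloth→hide→barley at 0.9209; no arbitrage — every cycle loses value.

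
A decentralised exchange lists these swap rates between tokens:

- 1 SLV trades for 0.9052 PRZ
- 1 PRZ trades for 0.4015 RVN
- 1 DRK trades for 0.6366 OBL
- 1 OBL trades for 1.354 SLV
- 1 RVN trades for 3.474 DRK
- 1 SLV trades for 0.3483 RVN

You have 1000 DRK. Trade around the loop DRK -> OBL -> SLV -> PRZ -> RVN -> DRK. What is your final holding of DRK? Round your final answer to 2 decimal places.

1088.29

1000 DRK × 0.6366 = 636.6 OBL
636.6 OBL × 1.354 = 861.9564 SLV
861.9564 SLV × 0.9052 = 780.24293328 PRZ
780.24293328 PRZ × 0.4015 = 313.26753771192 RVN
313.26753771192 RVN × 3.474 = 1088.29142601121008 DRK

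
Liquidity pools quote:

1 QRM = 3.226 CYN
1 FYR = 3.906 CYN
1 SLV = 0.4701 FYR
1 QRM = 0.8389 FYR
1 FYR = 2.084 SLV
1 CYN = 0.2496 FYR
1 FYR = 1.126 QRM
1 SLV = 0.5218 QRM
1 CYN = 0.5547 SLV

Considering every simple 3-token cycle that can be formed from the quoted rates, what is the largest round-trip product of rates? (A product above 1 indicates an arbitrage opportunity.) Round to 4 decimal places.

1.0185

FYR→CYN→SLV→FYR: 3.906 × 0.5547 × 0.4701 = 1.01855
CYN→SLV→QRM→CYN: 0.5547 × 0.5218 × 3.226 = 0.93374
FYR→SLV→QRM→FYR: 2.084 × 0.5218 × 0.8389 = 0.91225
FYR→QRM→CYN→FYR: 1.126 × 3.226 × 0.2496 = 0.90667
Maximum is FYR→CYN→SLV→FYR at 1.0185; arbitrage exists.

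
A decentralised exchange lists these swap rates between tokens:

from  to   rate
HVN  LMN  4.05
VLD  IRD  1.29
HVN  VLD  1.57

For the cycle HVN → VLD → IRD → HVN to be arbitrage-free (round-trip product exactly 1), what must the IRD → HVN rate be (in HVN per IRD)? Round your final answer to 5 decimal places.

0.49375

Known legs of the cycle: 1.57 × 1.29 = 2.0253
For no arbitrage the full-cycle product must be 1, so the missing rate is 1 / 2.0253 ≈ 0.4937540.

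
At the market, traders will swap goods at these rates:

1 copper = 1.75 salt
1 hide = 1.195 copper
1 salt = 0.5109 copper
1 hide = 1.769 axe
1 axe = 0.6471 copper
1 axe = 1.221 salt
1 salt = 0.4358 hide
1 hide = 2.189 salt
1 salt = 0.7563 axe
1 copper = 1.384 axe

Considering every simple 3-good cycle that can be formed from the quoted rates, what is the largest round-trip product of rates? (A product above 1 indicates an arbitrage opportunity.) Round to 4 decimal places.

0.9413

axe→salt→hide→axe: 1.221 × 0.4358 × 1.769 = 0.94131
copper→salt→hide→copper: 1.75 × 0.4358 × 1.195 = 0.91137
axe→salt→copper→axe: 1.221 × 0.5109 × 1.384 = 0.86335
axe→copper→salt→axe: 0.6471 × 1.75 × 0.7563 = 0.85645
Maximum is axe→salt→hide→axe at 0.9413; no arbitrage — every cycle loses value.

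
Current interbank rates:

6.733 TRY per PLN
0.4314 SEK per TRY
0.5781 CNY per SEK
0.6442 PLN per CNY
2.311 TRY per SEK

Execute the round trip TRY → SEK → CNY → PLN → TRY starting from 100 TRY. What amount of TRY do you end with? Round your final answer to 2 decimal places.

100 TRY × 0.4314 = 43.14 SEK
43.14 SEK × 0.5781 = 24.939234 CNY
24.939234 CNY × 0.6442 = 16.0658545428 PLN
16.0658545428 PLN × 6.733 = 108.1713986366724 TRY

108.17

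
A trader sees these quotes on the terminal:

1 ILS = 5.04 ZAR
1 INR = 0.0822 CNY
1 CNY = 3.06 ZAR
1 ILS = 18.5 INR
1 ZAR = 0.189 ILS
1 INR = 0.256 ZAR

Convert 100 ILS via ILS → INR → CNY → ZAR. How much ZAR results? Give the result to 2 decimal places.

100 ILS × 18.5 = 1850 INR
1850 INR × 0.0822 = 152.07 CNY
152.07 CNY × 3.06 = 465.3342 ZAR

465.33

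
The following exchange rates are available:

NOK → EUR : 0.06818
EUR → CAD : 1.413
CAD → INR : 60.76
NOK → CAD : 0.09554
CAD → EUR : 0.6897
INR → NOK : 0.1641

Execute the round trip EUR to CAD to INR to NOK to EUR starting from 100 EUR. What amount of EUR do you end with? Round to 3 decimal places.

100 EUR × 1.413 = 141.3 CAD
141.3 CAD × 60.76 = 8585.388 INR
8585.388 INR × 0.1641 = 1408.8621708 NOK
1408.8621708 NOK × 0.06818 = 96.056222805144 EUR

96.056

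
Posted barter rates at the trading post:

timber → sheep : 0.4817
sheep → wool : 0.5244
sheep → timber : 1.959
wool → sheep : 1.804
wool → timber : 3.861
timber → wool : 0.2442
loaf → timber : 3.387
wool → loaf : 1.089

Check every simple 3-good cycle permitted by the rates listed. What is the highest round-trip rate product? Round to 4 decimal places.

sheep→wool→timber→sheep: 0.5244 × 3.861 × 0.4817 = 0.97530
loaf→timber→wool→loaf: 3.387 × 0.2442 × 1.089 = 0.90072
sheep→timber→wool→sheep: 1.959 × 0.2442 × 1.804 = 0.86301
Maximum is sheep→wool→timber→sheep at 0.9753; no arbitrage — every cycle loses value.

0.9753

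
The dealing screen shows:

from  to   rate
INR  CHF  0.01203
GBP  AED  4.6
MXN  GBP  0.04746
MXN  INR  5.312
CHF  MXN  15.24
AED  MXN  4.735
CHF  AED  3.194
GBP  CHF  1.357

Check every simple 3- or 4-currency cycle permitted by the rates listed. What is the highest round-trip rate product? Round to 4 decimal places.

GBP→AED→MXN→GBP: 4.6 × 4.735 × 0.04746 = 1.03373
GBP→CHF→MXN→GBP: 1.357 × 15.24 × 0.04746 = 0.98151
GBP→CHF→AED→MXN→GBP: 1.357 × 3.194 × 4.735 × 0.04746 = 0.97401
MXN→INR→CHF→MXN: 5.312 × 0.01203 × 15.24 = 0.97389
MXN→INR→CHF→AED→MXN: 5.312 × 0.01203 × 3.194 × 4.735 = 0.96645
Maximum is GBP→AED→MXN→GBP at 1.0337; arbitrage exists.

1.0337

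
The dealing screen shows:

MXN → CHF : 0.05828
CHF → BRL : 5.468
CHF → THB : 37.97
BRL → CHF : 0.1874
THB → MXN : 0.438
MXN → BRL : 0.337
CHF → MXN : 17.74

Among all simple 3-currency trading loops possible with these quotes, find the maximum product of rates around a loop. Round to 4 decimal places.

1.1203

MXN→BRL→CHF→MXN: 0.337 × 0.1874 × 17.74 = 1.12035
MXN→CHF→THB→MXN: 0.05828 × 37.97 × 0.438 = 0.96925
Maximum is MXN→BRL→CHF→MXN at 1.1203; arbitrage exists.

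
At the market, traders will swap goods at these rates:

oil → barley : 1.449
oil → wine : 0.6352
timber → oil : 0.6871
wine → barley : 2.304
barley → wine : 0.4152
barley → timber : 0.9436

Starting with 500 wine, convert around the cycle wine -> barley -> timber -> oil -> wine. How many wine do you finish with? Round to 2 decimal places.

500 wine × 2.304 = 1152 barley
1152 barley × 0.9436 = 1087.0272 timber
1087.0272 timber × 0.6871 = 746.89638912 oil
746.89638912 oil × 0.6352 = 474.428586369024 wine

474.43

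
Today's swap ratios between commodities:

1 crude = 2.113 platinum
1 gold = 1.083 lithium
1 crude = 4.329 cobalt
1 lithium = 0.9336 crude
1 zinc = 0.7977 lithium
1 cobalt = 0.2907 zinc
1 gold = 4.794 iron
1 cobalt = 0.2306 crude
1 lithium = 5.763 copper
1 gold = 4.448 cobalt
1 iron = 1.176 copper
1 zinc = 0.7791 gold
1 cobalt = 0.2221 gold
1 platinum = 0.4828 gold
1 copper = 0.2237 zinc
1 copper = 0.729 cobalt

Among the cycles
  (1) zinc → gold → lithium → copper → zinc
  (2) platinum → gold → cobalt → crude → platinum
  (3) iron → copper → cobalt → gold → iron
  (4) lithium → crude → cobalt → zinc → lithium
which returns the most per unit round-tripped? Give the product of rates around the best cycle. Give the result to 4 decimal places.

(1) 0.7791 × 1.083 × 5.763 × 0.2237 = 1.08777
(2) 0.4828 × 4.448 × 0.2306 × 2.113 = 1.04638
(3) 1.176 × 0.729 × 0.2221 × 4.794 = 0.91281
(4) 0.9336 × 4.329 × 0.2907 × 0.7977 = 0.93720
Highest is cycle (1) at 1.0878 (>1, arbitrage).

1.0878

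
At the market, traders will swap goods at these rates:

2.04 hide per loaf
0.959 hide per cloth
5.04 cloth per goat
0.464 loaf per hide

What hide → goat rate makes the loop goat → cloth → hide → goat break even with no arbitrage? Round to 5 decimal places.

Known legs of the cycle: 5.04 × 0.959 = 4.83336
For no arbitrage the full-cycle product must be 1, so the missing rate is 1 / 4.83336 ≈ 0.2068954.

0.20690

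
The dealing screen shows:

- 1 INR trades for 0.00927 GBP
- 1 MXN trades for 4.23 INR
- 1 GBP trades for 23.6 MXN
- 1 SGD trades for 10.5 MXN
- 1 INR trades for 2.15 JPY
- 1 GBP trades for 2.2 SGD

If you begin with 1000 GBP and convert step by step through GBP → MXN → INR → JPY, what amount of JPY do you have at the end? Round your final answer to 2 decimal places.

214630.20

1000 GBP × 23.6 = 23600 MXN
23600 MXN × 4.23 = 99828 INR
99828 INR × 2.15 = 214630.2 JPY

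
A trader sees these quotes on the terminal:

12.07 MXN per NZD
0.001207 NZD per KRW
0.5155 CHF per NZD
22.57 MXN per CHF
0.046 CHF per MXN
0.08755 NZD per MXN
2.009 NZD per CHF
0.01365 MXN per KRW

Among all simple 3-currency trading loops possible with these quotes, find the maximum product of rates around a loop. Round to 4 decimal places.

NZD→MXN→CHF→NZD: 12.07 × 0.046 × 2.009 = 1.11544
NZD→CHF→MXN→NZD: 0.5155 × 22.57 × 0.08755 = 1.01863
Maximum is NZD→MXN→CHF→NZD at 1.1154; arbitrage exists.

1.1154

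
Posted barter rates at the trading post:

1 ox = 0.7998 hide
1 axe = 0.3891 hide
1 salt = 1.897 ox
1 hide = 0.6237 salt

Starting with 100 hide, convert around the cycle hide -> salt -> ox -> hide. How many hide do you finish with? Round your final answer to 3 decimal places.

94.629

100 hide × 0.6237 = 62.37 salt
62.37 salt × 1.897 = 118.31589 ox
118.31589 ox × 0.7998 = 94.629048822 hide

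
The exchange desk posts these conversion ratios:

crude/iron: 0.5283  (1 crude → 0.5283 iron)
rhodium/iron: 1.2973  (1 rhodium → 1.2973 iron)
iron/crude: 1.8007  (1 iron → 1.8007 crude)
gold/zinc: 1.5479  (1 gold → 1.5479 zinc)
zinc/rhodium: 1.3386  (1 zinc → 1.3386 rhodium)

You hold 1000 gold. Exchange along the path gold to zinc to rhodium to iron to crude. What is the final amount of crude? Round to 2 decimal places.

1000 gold × 1.5479 = 1547.9 zinc
1547.9 zinc × 1.3386 = 2072.01894 rhodium
2072.01894 rhodium × 1.2973 = 2688.030170862 iron
2688.030170862 iron × 1.8007 = 4840.3359286712034 crude

4840.34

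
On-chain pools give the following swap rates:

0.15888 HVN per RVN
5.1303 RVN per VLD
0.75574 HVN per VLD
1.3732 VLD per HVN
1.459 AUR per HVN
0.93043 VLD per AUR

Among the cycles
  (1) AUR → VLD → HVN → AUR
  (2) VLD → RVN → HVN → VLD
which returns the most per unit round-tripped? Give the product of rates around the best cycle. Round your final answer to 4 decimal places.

1.1193

(1) 0.93043 × 0.75574 × 1.459 = 1.02592
(2) 5.1303 × 0.15888 × 1.3732 = 1.11930
Highest is cycle (2) at 1.1193 (>1, arbitrage).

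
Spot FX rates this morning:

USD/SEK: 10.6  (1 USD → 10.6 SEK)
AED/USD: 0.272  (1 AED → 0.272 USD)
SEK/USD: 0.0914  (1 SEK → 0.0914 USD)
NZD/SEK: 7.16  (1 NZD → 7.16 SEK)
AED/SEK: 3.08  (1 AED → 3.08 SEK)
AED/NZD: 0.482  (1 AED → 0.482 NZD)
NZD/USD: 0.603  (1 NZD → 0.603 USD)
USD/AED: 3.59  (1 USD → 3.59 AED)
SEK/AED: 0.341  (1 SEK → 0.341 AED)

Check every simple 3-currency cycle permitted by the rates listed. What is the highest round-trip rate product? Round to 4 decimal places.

SEK→AED→NZD→SEK: 0.341 × 0.482 × 7.16 = 1.17683
USD→AED→NZD→USD: 3.59 × 0.482 × 0.603 = 1.04342
SEK→USD→AED→SEK: 0.0914 × 3.59 × 3.08 = 1.01063
SEK→AED→USD→SEK: 0.341 × 0.272 × 10.6 = 0.98317
Maximum is SEK→AED→NZD→SEK at 1.1768; arbitrage exists.

1.1768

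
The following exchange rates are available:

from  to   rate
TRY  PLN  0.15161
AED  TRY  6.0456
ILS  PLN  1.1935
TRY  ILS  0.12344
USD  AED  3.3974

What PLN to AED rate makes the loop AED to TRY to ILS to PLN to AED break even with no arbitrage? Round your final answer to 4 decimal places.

Known legs of the cycle: 6.0456 × 0.12344 × 1.1935 = 0.890671889184
For no arbitrage the full-cycle product must be 1, so the missing rate is 1 / 0.890671889184 ≈ 1.122748.

1.1227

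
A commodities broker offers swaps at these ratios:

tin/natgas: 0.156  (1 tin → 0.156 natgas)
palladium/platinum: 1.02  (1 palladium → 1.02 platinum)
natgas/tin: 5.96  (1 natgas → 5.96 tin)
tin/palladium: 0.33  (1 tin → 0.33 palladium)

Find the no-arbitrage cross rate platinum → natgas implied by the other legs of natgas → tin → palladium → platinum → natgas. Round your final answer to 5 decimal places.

Known legs of the cycle: 5.96 × 0.33 × 1.02 = 2.006136
For no arbitrage the full-cycle product must be 1, so the missing rate is 1 / 2.006136 ≈ 0.4984707.

0.49847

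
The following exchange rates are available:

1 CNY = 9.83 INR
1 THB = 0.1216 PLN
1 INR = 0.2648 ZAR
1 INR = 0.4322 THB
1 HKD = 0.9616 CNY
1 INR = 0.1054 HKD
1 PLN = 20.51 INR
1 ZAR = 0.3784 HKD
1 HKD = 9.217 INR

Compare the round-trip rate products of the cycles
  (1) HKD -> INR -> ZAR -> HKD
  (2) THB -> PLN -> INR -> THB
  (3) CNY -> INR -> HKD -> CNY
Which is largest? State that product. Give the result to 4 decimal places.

1.0779

(1) 9.217 × 0.2648 × 0.3784 = 0.92355
(2) 0.1216 × 20.51 × 0.4322 = 1.07791
(3) 9.83 × 0.1054 × 0.9616 = 0.99630
Highest is cycle (2) at 1.0779 (>1, arbitrage).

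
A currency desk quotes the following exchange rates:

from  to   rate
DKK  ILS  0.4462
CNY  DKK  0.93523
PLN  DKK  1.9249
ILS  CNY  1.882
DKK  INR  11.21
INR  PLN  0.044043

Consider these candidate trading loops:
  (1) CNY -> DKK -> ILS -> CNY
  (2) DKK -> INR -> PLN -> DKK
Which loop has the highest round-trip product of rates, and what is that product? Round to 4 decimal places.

(1) 0.93523 × 0.4462 × 1.882 = 0.78536
(2) 11.21 × 0.044043 × 1.9249 = 0.95037
Highest is cycle (2) at 0.9504 (≤1, no arbitrage).

0.9504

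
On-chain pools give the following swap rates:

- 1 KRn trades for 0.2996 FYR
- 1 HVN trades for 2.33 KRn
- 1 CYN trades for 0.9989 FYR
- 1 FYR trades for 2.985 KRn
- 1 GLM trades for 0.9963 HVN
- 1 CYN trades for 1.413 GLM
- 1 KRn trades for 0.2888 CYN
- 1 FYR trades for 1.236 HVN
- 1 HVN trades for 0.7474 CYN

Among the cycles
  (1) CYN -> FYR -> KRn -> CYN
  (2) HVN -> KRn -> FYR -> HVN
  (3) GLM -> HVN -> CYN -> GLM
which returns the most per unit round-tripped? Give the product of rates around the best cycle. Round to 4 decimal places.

1.0522

(1) 0.9989 × 2.985 × 0.2888 = 0.86112
(2) 2.33 × 0.2996 × 1.236 = 0.86281
(3) 0.9963 × 0.7474 × 1.413 = 1.05217
Highest is cycle (3) at 1.0522 (>1, arbitrage).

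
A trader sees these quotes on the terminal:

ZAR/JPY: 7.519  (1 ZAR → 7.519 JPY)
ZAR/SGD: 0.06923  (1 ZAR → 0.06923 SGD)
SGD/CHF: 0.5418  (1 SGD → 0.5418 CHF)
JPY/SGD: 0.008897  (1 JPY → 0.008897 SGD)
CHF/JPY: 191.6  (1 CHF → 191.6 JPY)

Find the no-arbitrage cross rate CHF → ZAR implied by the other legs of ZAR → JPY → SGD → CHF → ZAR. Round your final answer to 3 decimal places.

Known legs of the cycle: 7.519 × 0.008897 × 0.5418 = 0.0362445469974
For no arbitrage the full-cycle product must be 1, so the missing rate is 1 / 0.0362445469974 ≈ 27.59036.

27.590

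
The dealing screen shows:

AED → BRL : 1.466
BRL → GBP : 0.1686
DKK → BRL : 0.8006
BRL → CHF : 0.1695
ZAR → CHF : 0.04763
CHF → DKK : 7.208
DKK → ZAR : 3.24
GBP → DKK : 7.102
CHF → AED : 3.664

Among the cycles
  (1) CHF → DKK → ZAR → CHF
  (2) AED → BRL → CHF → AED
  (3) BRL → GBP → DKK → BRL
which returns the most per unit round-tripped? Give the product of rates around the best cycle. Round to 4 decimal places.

(1) 7.208 × 3.24 × 0.04763 = 1.11235
(2) 1.466 × 0.1695 × 3.664 = 0.91046
(3) 0.1686 × 7.102 × 0.8006 = 0.95864
Highest is cycle (1) at 1.1123 (>1, arbitrage).

1.1123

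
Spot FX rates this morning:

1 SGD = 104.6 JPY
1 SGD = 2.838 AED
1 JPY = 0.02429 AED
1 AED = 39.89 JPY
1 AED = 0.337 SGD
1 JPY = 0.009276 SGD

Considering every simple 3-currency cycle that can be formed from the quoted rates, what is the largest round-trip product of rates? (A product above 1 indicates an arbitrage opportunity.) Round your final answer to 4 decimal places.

AED→JPY→SGD→AED: 39.89 × 0.009276 × 2.838 = 1.05012
AED→SGD→JPY→AED: 0.337 × 104.6 × 0.02429 = 0.85623
Maximum is AED→JPY→SGD→AED at 1.0501; arbitrage exists.

1.0501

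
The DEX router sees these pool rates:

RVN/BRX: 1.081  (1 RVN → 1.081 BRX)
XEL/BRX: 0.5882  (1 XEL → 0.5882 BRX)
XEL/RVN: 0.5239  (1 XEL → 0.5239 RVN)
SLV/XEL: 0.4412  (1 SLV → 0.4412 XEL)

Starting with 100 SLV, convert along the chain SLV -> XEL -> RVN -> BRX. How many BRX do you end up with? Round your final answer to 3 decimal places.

24.987

100 SLV × 0.4412 = 44.12 XEL
44.12 XEL × 0.5239 = 23.114468 RVN
23.114468 RVN × 1.081 = 24.986739908 BRX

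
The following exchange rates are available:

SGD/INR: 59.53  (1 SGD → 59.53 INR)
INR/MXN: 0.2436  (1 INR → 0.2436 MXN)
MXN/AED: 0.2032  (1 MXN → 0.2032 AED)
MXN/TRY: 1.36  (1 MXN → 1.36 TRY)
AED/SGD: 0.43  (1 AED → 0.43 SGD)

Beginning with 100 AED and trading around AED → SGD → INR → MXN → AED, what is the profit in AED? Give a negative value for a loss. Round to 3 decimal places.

26.708

100 AED × 0.43 = 43 SGD
43 SGD × 59.53 = 2559.79 INR
2559.79 INR × 0.2436 = 623.564844 MXN
623.564844 MXN × 0.2032 = 126.7083763008 AED
Net change: 126.7083763008 − 100 = 26.7083763008 AED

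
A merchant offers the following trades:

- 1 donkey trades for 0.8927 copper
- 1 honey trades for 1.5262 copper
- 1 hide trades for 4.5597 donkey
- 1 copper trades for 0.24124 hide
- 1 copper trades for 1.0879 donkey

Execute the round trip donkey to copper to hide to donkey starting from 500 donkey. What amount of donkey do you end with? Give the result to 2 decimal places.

490.98

500 donkey × 0.8927 = 446.35 copper
446.35 copper × 0.24124 = 107.677474 hide
107.677474 hide × 4.5597 = 490.9769781978 donkey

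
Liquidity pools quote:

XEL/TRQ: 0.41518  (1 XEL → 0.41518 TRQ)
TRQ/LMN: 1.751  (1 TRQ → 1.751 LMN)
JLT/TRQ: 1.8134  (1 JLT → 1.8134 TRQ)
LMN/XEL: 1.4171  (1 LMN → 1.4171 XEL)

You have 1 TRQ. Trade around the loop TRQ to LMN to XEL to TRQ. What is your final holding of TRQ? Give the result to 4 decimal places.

1 TRQ × 1.751 = 1.751 LMN
1.751 LMN × 1.4171 = 2.4813421 XEL
2.4813421 XEL × 0.41518 = 1.030203613078 TRQ

1.0302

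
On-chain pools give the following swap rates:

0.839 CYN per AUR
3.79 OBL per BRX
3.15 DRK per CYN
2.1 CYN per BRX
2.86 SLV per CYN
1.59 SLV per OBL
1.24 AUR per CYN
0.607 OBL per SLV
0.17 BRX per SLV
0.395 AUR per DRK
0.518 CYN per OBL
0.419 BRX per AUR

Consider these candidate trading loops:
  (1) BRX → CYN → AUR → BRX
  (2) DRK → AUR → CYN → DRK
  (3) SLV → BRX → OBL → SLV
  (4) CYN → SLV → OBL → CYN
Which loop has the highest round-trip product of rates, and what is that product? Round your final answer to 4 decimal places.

(1) 2.1 × 1.24 × 0.419 = 1.09108
(2) 0.395 × 0.839 × 3.15 = 1.04393
(3) 0.17 × 3.79 × 1.59 = 1.02444
(4) 2.86 × 0.607 × 0.518 = 0.89926
Highest is cycle (1) at 1.0911 (>1, arbitrage).

1.0911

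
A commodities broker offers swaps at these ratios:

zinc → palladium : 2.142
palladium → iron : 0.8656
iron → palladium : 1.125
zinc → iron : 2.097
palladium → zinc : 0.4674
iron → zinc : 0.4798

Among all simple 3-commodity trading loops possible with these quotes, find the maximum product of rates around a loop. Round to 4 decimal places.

zinc→iron→palladium→zinc: 2.097 × 1.125 × 0.4674 = 1.10266
zinc→palladium→iron→zinc: 2.142 × 0.8656 × 0.4798 = 0.88960
Maximum is zinc→iron→palladium→zinc at 1.1027; arbitrage exists.

1.1027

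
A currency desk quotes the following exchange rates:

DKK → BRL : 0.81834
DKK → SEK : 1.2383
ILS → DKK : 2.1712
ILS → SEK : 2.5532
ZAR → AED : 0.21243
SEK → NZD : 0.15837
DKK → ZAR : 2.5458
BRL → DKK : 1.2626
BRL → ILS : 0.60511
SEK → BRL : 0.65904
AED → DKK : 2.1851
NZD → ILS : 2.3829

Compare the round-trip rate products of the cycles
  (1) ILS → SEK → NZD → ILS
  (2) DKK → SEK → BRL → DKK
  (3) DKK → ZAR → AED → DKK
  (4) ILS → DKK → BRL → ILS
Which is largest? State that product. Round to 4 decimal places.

1.1817

(1) 2.5532 × 0.15837 × 2.3829 = 0.96353
(2) 1.2383 × 0.65904 × 1.2626 = 1.03039
(3) 2.5458 × 0.21243 × 2.1851 = 1.18171
(4) 2.1712 × 0.81834 × 0.60511 = 1.07515
Highest is cycle (3) at 1.1817 (>1, arbitrage).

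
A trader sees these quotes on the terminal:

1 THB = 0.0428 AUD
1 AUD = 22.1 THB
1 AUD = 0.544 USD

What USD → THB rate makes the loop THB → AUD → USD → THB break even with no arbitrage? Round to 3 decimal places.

42.949

Known legs of the cycle: 0.0428 × 0.544 = 0.0232832
For no arbitrage the full-cycle product must be 1, so the missing rate is 1 / 0.0232832 ≈ 42.94942.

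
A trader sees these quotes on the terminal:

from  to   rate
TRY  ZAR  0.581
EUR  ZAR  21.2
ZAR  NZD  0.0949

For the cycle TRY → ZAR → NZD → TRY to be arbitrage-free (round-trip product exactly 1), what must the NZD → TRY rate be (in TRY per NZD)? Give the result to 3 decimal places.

18.137

Known legs of the cycle: 0.581 × 0.0949 = 0.0551369
For no arbitrage the full-cycle product must be 1, so the missing rate is 1 / 0.0551369 ≈ 18.13667.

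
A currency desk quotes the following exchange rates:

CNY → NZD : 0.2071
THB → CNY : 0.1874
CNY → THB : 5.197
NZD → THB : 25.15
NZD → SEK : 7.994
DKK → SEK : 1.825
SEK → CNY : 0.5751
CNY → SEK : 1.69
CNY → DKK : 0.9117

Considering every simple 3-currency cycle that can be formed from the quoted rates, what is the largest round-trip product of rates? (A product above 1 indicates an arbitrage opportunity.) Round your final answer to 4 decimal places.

0.9761

THB→CNY→NZD→THB: 0.1874 × 0.2071 × 25.15 = 0.97609
SEK→CNY→DKK→SEK: 0.5751 × 0.9117 × 1.825 = 0.95688
NZD→SEK→CNY→NZD: 7.994 × 0.5751 × 0.2071 = 0.95211
Maximum is THB→CNY→NZD→THB at 0.9761; no arbitrage — every cycle loses value.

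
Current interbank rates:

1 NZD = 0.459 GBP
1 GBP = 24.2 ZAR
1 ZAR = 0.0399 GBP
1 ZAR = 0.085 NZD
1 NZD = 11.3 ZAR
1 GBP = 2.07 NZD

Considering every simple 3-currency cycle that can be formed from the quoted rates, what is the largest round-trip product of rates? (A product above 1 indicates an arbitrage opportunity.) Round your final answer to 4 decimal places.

GBP→ZAR→NZD→GBP: 24.2 × 0.085 × 0.459 = 0.94416
GBP→NZD→ZAR→GBP: 2.07 × 11.3 × 0.0399 = 0.93330
Maximum is GBP→ZAR→NZD→GBP at 0.9442; no arbitrage — every cycle loses value.

0.9442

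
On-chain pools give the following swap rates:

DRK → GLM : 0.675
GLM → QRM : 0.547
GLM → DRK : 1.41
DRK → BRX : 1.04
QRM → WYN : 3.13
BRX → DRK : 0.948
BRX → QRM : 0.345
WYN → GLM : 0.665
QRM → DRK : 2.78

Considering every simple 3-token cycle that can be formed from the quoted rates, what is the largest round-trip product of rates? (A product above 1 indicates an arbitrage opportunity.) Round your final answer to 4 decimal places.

GLM→QRM→WYN→GLM: 0.547 × 3.13 × 0.665 = 1.13855
GLM→QRM→DRK→GLM: 0.547 × 2.78 × 0.675 = 1.02645
BRX→QRM→DRK→BRX: 0.345 × 2.78 × 1.04 = 0.99746
Maximum is GLM→QRM→WYN→GLM at 1.1386; arbitrage exists.

1.1386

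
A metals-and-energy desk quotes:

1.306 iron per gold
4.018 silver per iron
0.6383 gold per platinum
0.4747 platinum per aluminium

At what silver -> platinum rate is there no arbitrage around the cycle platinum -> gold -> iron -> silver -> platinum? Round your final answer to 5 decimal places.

0.29855

Known legs of the cycle: 0.6383 × 1.306 × 4.018 = 3.3494843564
For no arbitrage the full-cycle product must be 1, so the missing rate is 1 / 3.3494843564 ≈ 0.2985534.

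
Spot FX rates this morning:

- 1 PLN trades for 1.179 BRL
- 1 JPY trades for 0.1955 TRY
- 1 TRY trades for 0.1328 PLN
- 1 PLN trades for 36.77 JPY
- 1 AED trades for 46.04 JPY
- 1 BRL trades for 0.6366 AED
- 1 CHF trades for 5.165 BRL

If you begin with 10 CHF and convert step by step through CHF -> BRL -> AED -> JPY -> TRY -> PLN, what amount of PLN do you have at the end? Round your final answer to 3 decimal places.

10 CHF × 5.165 = 51.65 BRL
51.65 BRL × 0.6366 = 32.88039 AED
32.88039 AED × 46.04 = 1513.8131556 JPY
1513.8131556 JPY × 0.1955 = 295.9504719198 TRY
295.9504719198 TRY × 0.1328 = 39.30222267094944 PLN

39.302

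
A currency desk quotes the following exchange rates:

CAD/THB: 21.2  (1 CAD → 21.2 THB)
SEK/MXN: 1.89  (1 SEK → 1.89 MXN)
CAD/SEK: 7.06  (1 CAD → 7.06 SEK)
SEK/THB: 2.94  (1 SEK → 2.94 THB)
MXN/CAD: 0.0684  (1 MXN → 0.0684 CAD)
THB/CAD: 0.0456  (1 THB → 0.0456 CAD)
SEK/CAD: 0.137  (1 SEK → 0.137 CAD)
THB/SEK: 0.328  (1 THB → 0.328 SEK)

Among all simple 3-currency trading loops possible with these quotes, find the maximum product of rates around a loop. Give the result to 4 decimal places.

CAD→THB→SEK→CAD: 21.2 × 0.328 × 0.137 = 0.95264
CAD→SEK→THB→CAD: 7.06 × 2.94 × 0.0456 = 0.94649
CAD→SEK→MXN→CAD: 7.06 × 1.89 × 0.0684 = 0.91269
Maximum is CAD→THB→SEK→CAD at 0.9526; no arbitrage — every cycle loses value.

0.9526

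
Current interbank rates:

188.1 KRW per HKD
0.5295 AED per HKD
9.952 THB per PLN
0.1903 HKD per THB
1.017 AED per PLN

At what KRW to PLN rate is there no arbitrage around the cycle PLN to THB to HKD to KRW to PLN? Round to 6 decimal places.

0.002807

Known legs of the cycle: 9.952 × 0.1903 × 188.1 = 356.23611936
For no arbitrage the full-cycle product must be 1, so the missing rate is 1 / 356.23611936 ≈ 0.00280713.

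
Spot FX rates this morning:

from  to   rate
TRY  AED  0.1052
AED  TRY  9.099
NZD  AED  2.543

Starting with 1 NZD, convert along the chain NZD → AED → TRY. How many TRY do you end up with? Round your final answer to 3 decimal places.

23.139

1 NZD × 2.543 = 2.543 AED
2.543 AED × 9.099 = 23.138757 TRY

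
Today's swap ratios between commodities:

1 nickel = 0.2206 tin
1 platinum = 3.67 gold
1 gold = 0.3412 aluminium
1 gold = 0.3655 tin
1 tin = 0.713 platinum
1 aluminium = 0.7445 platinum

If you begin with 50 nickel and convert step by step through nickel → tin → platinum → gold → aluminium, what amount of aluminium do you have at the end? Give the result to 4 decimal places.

9.8478

50 nickel × 0.2206 = 11.03 tin
11.03 tin × 0.713 = 7.86439 platinum
7.86439 platinum × 3.67 = 28.8623113 gold
28.8623113 gold × 0.3412 = 9.84782061556 aluminium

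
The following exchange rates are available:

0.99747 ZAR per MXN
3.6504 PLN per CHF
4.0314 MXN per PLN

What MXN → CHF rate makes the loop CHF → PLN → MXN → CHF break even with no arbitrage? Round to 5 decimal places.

Known legs of the cycle: 3.6504 × 4.0314 = 14.71622256
For no arbitrage the full-cycle product must be 1, so the missing rate is 1 / 14.71622256 ≈ 0.0679522.

0.06795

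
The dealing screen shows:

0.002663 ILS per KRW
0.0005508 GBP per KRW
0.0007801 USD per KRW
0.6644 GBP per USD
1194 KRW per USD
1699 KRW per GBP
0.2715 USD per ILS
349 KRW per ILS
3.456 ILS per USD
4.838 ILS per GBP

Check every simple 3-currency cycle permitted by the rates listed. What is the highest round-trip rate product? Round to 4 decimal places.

0.9409

KRW→USD→ILS→KRW: 0.0007801 × 3.456 × 349 = 0.94091
KRW→GBP→ILS→KRW: 0.0005508 × 4.838 × 349 = 0.93000
KRW→USD→GBP→KRW: 0.0007801 × 0.6644 × 1699 = 0.88059
ILS→USD→GBP→ILS: 0.2715 × 0.6644 × 4.838 = 0.87270
KRW→ILS→USD→KRW: 0.002663 × 0.2715 × 1194 = 0.86327
Maximum is KRW→USD→ILS→KRW at 0.9409; no arbitrage — every cycle loses value.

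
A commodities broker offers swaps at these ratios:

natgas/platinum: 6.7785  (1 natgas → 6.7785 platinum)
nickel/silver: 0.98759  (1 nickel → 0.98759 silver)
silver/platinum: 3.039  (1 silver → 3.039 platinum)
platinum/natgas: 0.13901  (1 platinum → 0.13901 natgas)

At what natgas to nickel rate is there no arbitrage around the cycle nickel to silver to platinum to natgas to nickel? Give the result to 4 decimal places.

Known legs of the cycle: 0.98759 × 3.039 × 0.13901 = 0.4172087682501
For no arbitrage the full-cycle product must be 1, so the missing rate is 1 / 0.4172087682501 ≈ 2.396882.

2.3969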